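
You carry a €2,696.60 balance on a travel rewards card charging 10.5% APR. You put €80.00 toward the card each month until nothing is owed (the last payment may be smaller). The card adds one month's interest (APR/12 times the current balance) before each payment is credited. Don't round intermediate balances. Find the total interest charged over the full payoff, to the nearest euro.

Monthly rate r = 10.5%/12 = 0.875% = 0.00875.
Payoff takes n = ⌈−ln(1 − rB₀/P)/ln(1+r)⌉ = ⌈40.114⌉ = 41 payments; the last is €9.18.
Total paid = 40·€80.00 + €9.18 = €3,209.18.
Total interest = total paid − principal = €3,209.18 − €2,696.60 = €512.58.

€513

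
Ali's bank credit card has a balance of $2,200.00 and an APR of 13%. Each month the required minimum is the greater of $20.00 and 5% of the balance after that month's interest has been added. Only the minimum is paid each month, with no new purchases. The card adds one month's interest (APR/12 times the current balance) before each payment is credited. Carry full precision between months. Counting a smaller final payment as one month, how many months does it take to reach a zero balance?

Monthly rate r = 13%/12 = 1.08333% = 0.0108333.
While 5% of the post-interest balance exceeds $20.00, each month B ← (B·(1+r))·(1 − 0.05), i.e. B shrinks by the factor (1+r)·0.95 = 0.96029.
This holds for months 1–43. Entering month 44 the balance is $385.26; 5% of the post-interest balance is now below $20.00, so the flat $20.00 minimum applies from here.
From month 44 a fixed $20.00 at rate r clears $385.26 in 22 more payments. Total: 43 + 22 = 65 months.

65 months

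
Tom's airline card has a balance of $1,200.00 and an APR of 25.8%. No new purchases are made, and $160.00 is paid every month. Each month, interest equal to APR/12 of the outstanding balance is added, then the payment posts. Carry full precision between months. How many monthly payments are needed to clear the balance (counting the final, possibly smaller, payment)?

9 payments

Monthly rate r = 25.8%/12 = 2.15% = 0.0215.
Recurrence: B ← B·(1+r) − $160.00.
Month 1: interest $25.80; balance after payment $1,065.80.
Month 2: interest $22.91; balance after payment $928.71.
Closed form: n = −ln(1 − rB₀/P)/ln(1+r) = −ln(0.83875)/ln(1.0215) ≈ 8.266, so the balance reaches zero during payment 9.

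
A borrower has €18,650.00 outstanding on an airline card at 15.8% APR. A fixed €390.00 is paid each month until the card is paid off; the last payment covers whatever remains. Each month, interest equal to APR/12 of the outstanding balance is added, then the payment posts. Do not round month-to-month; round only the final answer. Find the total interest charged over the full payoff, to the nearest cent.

€10,964.36

Monthly rate r = 15.8%/12 = 1.31667% = 0.0131667.
Payoff takes n = ⌈−ln(1 − rB₀/P)/ln(1+r)⌉ = ⌈75.934⌉ = 76 payments; the last is €364.36.
Total paid = 75·€390.00 + €364.36 = €29,614.36.
Total interest = total paid − principal = €29,614.36 − €18,650.00 = €10,964.36.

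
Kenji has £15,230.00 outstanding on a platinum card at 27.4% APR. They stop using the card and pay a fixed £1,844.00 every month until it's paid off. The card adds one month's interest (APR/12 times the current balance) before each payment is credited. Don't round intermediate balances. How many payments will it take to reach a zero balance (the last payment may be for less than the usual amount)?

Monthly rate r = 27.4%/12 = 2.28333% = 0.0228333.
Recurrence: B ← B·(1+r) − £1,844.00.
Month 1: interest £347.75; balance after payment £13,733.75.
Month 2: interest £313.59; balance after payment £12,203.34.
Closed form: n = −ln(1 − rB₀/P)/ln(1+r) = −ln(0.81141)/ln(1.02283) ≈ 9.256, so the balance reaches zero during payment 10.

10 months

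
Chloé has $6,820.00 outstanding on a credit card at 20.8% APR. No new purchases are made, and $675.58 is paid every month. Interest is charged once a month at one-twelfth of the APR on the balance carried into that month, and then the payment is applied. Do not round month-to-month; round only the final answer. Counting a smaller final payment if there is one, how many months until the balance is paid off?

Monthly rate r = 20.8%/12 = 1.73333% = 0.0173333.
Recurrence: B ← B·(1+r) − $675.58.
Month 1: interest $118.21; balance after payment $6,262.63.
Month 2: interest $108.55; balance after payment $5,695.61.
Closed form: n = −ln(1 − rB₀/P)/ln(1+r) = −ln(0.82502)/ln(1.01733) ≈ 11.193, so the balance reaches zero during payment 12.

12 months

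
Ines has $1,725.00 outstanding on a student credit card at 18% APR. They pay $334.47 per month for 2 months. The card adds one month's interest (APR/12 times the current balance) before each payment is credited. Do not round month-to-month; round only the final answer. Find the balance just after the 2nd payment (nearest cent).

Monthly rate r = 18%/12 = 1.5% = 0.015.
Each month: B ← B·(1+r) − $334.47.
Month 1: interest $25.88; balance after payment $1,416.40.
Month 2: interest $21.25; balance after payment $1,103.18.

$1,103.18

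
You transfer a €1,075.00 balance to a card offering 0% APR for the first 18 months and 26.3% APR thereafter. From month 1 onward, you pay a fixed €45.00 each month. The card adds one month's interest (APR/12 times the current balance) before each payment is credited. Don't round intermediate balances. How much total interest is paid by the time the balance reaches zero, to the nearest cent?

€21.94

Promo months 1–18 at r₀ = 0%/12 = 0; months 19+ at r₁ = 26.3%/12 = 0.0219167.
After month 18 (no interest yet): B = €1,075.00 − 18·€45.00 = €265.00.
Then at r₁ with €45.00/mo: n₂ = −ln(1 − r₁·B/P)/ln(1+r₁) ≈ 6.37 → 7 more payments.
Total paid = 24·€45.00 + €16.94 = €1,096.94; interest = €1,096.94 − €1,075.00 = €21.94.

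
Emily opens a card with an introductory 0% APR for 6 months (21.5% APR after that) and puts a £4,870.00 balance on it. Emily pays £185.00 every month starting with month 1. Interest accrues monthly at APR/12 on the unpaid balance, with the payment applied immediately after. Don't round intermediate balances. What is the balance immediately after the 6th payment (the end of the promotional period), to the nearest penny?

Promo months 1–6 at r₀ = 0%/12 = 0; months 7+ at r₁ = 21.5%/12 = 0.0179167.
After month 6 (no interest yet): B = £4,870.00 − 6·£185.00 = £3,760.00.

£3,760.00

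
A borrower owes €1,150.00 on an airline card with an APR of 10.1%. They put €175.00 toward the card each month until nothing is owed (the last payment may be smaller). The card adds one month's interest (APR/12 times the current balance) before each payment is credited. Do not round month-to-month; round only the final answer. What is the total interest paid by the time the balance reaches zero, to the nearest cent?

Monthly rate r = 10.1%/12 = 0.841667% = 0.00841667.
Payoff takes n = ⌈−ln(1 − rB₀/P)/ln(1+r)⌉ = ⌈6.789⌉ = 7 payments; the last is €138.12.
Total paid = 6·€175.00 + €138.12 = €1,188.12.
Total interest = total paid − principal = €1,188.12 − €1,150.00 = €38.12.

€38.12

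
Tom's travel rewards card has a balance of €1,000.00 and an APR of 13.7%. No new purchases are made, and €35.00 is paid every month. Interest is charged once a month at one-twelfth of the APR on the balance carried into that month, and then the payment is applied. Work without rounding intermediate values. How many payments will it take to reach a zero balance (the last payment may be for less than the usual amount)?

Monthly rate r = 13.7%/12 = 1.14167% = 0.0114167.
Recurrence: B ← B·(1+r) − €35.00.
Month 1: interest €11.42; balance after payment €976.42.
Month 2: interest €11.15; balance after payment €952.56.
Closed form: n = −ln(1 − rB₀/P)/ln(1+r) = −ln(0.67381)/ln(1.01142) ≈ 34.779, so the balance reaches zero during payment 35.

35 payments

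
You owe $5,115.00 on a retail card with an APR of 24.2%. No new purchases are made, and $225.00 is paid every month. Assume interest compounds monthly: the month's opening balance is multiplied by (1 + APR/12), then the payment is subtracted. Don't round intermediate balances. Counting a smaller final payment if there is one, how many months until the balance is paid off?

31 months

Monthly rate r = 24.2%/12 = 2.01667% = 0.0201667.
Recurrence: B ← B·(1+r) − $225.00.
Month 1: interest $103.15; balance after payment $4,993.15.
Month 2: interest $100.70; balance after payment $4,868.85.
Closed form: n = −ln(1 − rB₀/P)/ln(1+r) = −ln(0.54154)/ln(1.02017) ≈ 30.719, so the balance reaches zero during payment 31.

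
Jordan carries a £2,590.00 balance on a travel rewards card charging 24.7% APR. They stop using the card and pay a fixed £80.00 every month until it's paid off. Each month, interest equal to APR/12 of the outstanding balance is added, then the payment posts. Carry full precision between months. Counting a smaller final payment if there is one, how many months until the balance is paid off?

54 payments

Monthly rate r = 24.7%/12 = 2.05833% = 0.0205833.
Recurrence: B ← B·(1+r) − £80.00.
Month 1: interest £53.31; balance after payment £2,563.31.
Month 2: interest £52.76; balance after payment £2,536.07.
Closed form: n = −ln(1 − rB₀/P)/ln(1+r) = −ln(0.33361)/ln(1.02058) ≈ 53.880, so the balance reaches zero during payment 54.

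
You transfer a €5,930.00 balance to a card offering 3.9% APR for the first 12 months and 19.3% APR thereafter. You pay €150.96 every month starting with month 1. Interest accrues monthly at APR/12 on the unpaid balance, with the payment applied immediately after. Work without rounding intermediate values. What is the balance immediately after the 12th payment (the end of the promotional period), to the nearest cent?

€4,321.19

Promo months 1–12 at r₀ = 3.9%/12 = 0.00325; months 13+ at r₁ = 19.3%/12 = 0.0160833.
After month 12: iterate B ← B·(1+r₀) − €150.96 for 12 months → €4,321.19.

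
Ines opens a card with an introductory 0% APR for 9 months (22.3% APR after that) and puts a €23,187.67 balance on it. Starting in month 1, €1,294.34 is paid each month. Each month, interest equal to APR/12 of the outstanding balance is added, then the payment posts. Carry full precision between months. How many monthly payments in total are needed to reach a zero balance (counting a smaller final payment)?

19 payments

Promo months 1–9 at r₀ = 0%/12 = 0; months 10+ at r₁ = 22.3%/12 = 0.0185833.
After month 9 (no interest yet): B = €23,187.67 − 9·€1,294.34 = €11,538.61.
Then at r₁ with €1,294.34/mo: n₂ = −ln(1 − r₁·B/P)/ln(1+r₁) ≈ 9.84 → 10 more payments.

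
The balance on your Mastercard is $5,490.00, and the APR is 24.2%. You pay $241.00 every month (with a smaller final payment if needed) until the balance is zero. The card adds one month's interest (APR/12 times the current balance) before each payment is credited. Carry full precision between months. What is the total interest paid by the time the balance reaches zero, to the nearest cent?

Monthly rate r = 24.2%/12 = 2.01667% = 0.0201667.
Payoff takes n = ⌈−ln(1 − rB₀/P)/ln(1+r)⌉ = ⌈30.806⌉ = 31 payments; the last is $194.62.
Total paid = 30·$241.00 + $194.62 = $7,424.62.
Total interest = total paid − principal = $7,424.62 − $5,490.00 = $1,934.62.

$1,934.62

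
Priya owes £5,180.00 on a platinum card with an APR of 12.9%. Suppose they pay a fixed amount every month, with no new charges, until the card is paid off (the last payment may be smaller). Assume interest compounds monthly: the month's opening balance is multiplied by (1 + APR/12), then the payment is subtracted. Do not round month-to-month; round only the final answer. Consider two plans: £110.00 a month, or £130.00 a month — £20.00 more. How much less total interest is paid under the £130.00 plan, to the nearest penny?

£460.55

Monthly rate r = 12.9%/12 = 1.075% = 0.01075.
At £110.00/mo: n = ⌈−ln(1 − rB₀/P)/ln(1+r)⌉ = 66 payments (last £109.66); total interest = total paid − £5,180.00 = £2,079.66.
At £130.00/mo: 53 payments (last £39.11); total interest £1,619.11.
Interest saved = £2,079.66 − £1,619.11 = £460.55.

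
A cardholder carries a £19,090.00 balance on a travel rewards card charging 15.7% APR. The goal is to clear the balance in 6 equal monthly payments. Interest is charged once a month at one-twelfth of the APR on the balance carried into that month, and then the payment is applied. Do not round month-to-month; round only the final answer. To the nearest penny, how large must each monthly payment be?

Monthly rate r = 15.7%/12 = 1.30833% = 0.0130833.
Level-payment amortization: P = B₀·r / (1 − (1+r)^(−n)) = 19090.00·0.0130833 / (1 − 1.01308^(−6)).
Denominator 1 − (1+r)^(−6) = 0.0750271699.
P = 249.761 / 0.0750271699 ≈ 3328.94.

£3,328.94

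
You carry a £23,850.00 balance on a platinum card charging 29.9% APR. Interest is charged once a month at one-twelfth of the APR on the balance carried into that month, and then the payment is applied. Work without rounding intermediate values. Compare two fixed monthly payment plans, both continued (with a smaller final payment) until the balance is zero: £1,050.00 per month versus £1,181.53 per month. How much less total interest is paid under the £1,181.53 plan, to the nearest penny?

Monthly rate r = 29.9%/12 = 2.49167% = 0.0249167.
At £1,050.00/mo: n = ⌈−ln(1 − rB₀/P)/ln(1+r)⌉ = 34 payments (last £959.05); total interest = total paid − £23,850.00 = £11,759.05.
At £1,181.53/mo: 29 payments (last £482.07); total interest £9,714.91.
Interest saved = £11,759.05 − £9,714.91 = £2,044.14.

£2,044.14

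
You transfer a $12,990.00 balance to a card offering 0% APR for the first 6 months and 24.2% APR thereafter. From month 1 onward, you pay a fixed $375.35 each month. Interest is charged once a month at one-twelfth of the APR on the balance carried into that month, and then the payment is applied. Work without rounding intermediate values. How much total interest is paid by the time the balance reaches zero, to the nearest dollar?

Promo months 1–6 at r₀ = 0%/12 = 0; months 7+ at r₁ = 24.2%/12 = 0.0201667.
After month 6 (no interest yet): B = $12,990.00 − 6·$375.35 = $10,737.90.
Then at r₁ with $375.35/mo: n₂ = −ln(1 − r₁·B/P)/ln(1+r₁) ≈ 43.08 → 44 more payments.
Total paid = 49·$375.35 + $31.49 = $18,423.64; interest = $18,423.64 − $12,990.00 = $5,433.64.

$5,434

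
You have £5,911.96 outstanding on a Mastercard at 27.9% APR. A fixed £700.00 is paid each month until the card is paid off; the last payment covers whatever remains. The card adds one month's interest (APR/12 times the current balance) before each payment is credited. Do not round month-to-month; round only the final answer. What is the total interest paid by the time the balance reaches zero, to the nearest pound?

£748

Monthly rate r = 27.9%/12 = 2.325% = 0.02325.
Payoff takes n = ⌈−ln(1 − rB₀/P)/ln(1+r)⌉ = ⌈9.511⌉ = 10 payments; the last is £359.91.
Total paid = 9·£700.00 + £359.91 = £6,659.91.
Total interest = total paid − principal = £6,659.91 − £5,911.96 = £747.95.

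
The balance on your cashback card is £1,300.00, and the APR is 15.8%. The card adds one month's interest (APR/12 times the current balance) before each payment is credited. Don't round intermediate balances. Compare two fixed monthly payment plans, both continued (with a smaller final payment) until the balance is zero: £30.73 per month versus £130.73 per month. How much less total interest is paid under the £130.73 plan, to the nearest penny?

Monthly rate r = 15.8%/12 = 1.31667% = 0.0131667.
At £30.73/mo: n = ⌈−ln(1 − rB₀/P)/ln(1+r)⌉ = 63 payments (last £7.52); total interest = total paid − £1,300.00 = £612.78.
At £130.73/mo: 11 payments (last £95.37); total interest £102.67.
Interest saved = £612.78 − £102.67 = £510.11.

£510.11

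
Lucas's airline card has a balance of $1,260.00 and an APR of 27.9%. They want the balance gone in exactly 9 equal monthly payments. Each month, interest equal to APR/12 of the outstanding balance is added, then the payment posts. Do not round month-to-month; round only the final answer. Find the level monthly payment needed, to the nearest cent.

Monthly rate r = 27.9%/12 = 2.325% = 0.02325.
Level-payment amortization: P = B₀·r / (1 − (1+r)^(−n)) = 1260.00·0.02325 / (1 − 1.02325^(−9)).
Denominator 1 − (1+r)^(−9) = 0.186862069.
P = 29.295 / 0.186862069 ≈ 156.77.

$156.77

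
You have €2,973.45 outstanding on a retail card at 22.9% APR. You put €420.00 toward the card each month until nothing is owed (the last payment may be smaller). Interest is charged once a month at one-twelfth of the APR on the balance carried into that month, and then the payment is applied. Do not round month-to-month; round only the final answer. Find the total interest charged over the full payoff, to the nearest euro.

Monthly rate r = 22.9%/12 = 1.90833% = 0.0190833.
Payoff takes n = ⌈−ln(1 − rB₀/P)/ln(1+r)⌉ = ⌈7.678⌉ = 8 payments; the last is €285.71.
Total paid = 7·€420.00 + €285.71 = €3,225.71.
Total interest = total paid − principal = €3,225.71 − €2,973.45 = €252.26.

€252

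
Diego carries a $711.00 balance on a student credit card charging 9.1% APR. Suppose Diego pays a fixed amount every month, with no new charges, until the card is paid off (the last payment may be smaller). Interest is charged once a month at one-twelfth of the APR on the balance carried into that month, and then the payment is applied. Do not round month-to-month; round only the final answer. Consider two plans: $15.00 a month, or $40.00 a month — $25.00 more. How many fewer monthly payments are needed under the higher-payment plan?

39 fewer payments

Monthly rate r = 9.1%/12 = 0.758333% = 0.00758333.
At $15.00/mo: n = ⌈−ln(1 − rB₀/P)/ln(1+r)⌉ = 59 payments (last $14.41); total interest = total paid − $711.00 = $173.41.
At $40.00/mo: 20 payments (last $6.63); total interest $55.63.
Payments saved = 59 − 20 = 39.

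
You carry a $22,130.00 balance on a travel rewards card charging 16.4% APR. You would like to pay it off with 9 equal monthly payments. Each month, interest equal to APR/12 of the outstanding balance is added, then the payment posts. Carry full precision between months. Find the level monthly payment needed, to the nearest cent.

$2,629.95

Monthly rate r = 16.4%/12 = 1.36667% = 0.0136667.
Level-payment amortization: P = B₀·r / (1 − (1+r)^(−n)) = 22130.00·0.0136667 / (1 − 1.01367^(−9)).
Denominator 1 − (1+r)^(−9) = 0.11499951.
P = 302.443 / 0.11499951 ≈ 2629.95.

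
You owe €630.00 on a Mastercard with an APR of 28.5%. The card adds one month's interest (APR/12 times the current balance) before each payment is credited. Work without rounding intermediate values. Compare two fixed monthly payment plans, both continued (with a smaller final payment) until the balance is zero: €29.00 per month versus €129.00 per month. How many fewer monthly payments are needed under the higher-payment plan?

25 fewer payments

Monthly rate r = 28.5%/12 = 2.375% = 0.02375.
At €29.00/mo: n = ⌈−ln(1 − rB₀/P)/ln(1+r)⌉ = 31 payments (last €26.46); total interest = total paid − €630.00 = €266.46.
At €129.00/mo: 6 payments (last €32.84); total interest €47.84.
Payments saved = 31 − 6 = 25.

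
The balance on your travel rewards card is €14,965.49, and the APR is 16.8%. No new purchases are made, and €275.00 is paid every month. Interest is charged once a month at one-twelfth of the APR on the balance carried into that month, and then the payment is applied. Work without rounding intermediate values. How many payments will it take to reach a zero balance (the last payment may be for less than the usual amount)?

104 months

Monthly rate r = 16.8%/12 = 1.4% = 0.014.
Recurrence: B ← B·(1+r) − €275.00.
Month 1: interest €209.52; balance after payment €14,900.01.
Month 2: interest €208.60; balance after payment €14,833.61.
Closed form: n = −ln(1 − rB₀/P)/ln(1+r) = −ln(0.23812)/ln(1.014) ≈ 103.214, so the balance reaches zero during payment 104.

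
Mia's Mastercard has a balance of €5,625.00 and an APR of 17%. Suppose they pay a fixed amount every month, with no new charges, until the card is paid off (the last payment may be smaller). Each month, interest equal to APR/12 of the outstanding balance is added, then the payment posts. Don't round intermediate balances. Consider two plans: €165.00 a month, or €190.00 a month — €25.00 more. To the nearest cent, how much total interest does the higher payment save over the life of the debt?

€393.19

Monthly rate r = 17%/12 = 1.41667% = 0.0141667.
At €165.00/mo: n = ⌈−ln(1 − rB₀/P)/ln(1+r)⌉ = 47 payments (last €147.09); total interest = total paid − €5,625.00 = €2,112.09.
At €190.00/mo: 39 payments (last €123.90); total interest €1,718.90.
Interest saved = €2,112.09 − €1,718.90 = €393.19.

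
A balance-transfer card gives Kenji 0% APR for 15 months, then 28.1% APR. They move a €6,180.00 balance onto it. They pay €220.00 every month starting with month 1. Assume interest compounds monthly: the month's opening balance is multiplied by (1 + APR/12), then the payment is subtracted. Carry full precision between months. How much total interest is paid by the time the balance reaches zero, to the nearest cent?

€599.73

Promo months 1–15 at r₀ = 0%/12 = 0; months 16+ at r₁ = 28.1%/12 = 0.0234167.
After month 15 (no interest yet): B = €6,180.00 − 15·€220.00 = €2,880.00.
Then at r₁ with €220.00/mo: n₂ = −ln(1 − r₁·B/P)/ln(1+r₁) ≈ 15.82 → 16 more payments.
Total paid = 30·€220.00 + €179.73 = €6,779.73; interest = €6,779.73 − €6,180.00 = €599.73.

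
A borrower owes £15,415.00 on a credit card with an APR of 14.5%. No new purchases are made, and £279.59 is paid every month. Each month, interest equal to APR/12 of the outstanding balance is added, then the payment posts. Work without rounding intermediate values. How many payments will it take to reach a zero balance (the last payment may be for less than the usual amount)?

Monthly rate r = 14.5%/12 = 1.20833% = 0.0120833.
Recurrence: B ← B·(1+r) − £279.59.
Month 1: interest £186.26; balance after payment £15,321.67.
Month 2: interest £185.14; balance after payment £15,227.22.
Closed form: n = −ln(1 − rB₀/P)/ln(1+r) = −ln(0.33379)/ln(1.01208) ≈ 91.353, so the balance reaches zero during payment 92.

92 months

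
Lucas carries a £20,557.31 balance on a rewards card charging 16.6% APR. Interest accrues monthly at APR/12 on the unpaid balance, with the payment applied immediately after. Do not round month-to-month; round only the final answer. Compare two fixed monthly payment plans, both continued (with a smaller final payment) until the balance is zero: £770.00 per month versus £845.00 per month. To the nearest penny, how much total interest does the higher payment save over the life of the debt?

Monthly rate r = 16.6%/12 = 1.38333% = 0.0138333.
At £770.00/mo: n = ⌈−ln(1 − rB₀/P)/ln(1+r)⌉ = 34 payments (last £426.41); total interest = total paid − £20,557.31 = £5,279.10.
At £845.00/mo: 30 payments (last £730.70); total interest £4,678.39.
Interest saved = £5,279.10 − £4,678.39 = £600.71.

£600.71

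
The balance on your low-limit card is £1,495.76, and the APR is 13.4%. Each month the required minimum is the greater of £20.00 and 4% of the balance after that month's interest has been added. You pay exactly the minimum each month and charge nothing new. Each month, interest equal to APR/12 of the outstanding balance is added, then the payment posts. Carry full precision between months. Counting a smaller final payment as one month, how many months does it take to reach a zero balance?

67 months

Monthly rate r = 13.4%/12 = 1.11667% = 0.0111667.
While 4% of the post-interest balance exceeds £20.00, each month B ← (B·(1+r))·(1 − 0.04), i.e. B shrinks by the factor (1+r)·0.96 = 0.97072.
This holds for months 1–38. Entering month 39 the balance is £483.54; 4% of the post-interest balance is now below £20.00, so the flat £20.00 minimum applies from here.
From month 39 a fixed £20.00 at rate r clears £483.54 in 29 more payments. Total: 38 + 29 = 67 months.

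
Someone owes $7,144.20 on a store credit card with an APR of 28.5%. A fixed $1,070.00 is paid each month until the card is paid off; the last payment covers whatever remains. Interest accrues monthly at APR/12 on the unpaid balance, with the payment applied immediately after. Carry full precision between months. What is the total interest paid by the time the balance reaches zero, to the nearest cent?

$729.38

Monthly rate r = 28.5%/12 = 2.375% = 0.02375.
Payoff takes n = ⌈−ln(1 − rB₀/P)/ln(1+r)⌉ = ⌈7.356⌉ = 8 payments; the last is $383.58.
Total paid = 7·$1,070.00 + $383.58 = $7,873.58.
Total interest = total paid − principal = $7,873.58 − $7,144.20 = $729.38.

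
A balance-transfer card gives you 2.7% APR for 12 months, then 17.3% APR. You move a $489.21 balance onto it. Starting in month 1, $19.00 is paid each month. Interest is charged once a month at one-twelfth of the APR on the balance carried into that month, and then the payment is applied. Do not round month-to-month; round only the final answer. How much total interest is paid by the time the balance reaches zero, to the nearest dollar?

Promo months 1–12 at r₀ = 2.7%/12 = 0.00225; months 13+ at r₁ = 17.3%/12 = 0.0144167.
After month 12: iterate B ← B·(1+r₀) − $19.00 for 12 months → $271.74.
Then at r₁ with $19.00/mo: n₂ = −ln(1 − r₁·B/P)/ln(1+r₁) ≈ 16.13 → 17 more payments.
Total paid = 28·$19.00 + $2.52 = $534.52; interest = $534.52 − $489.21 = $45.31.

$45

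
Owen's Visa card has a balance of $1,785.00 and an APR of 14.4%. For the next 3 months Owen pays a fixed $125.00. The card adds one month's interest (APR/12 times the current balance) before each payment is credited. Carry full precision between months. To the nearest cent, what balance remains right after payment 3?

Monthly rate r = 14.4%/12 = 1.2% = 0.012.
Each month: B ← B·(1+r) − $125.00.
Month 1: interest $21.42; balance after payment $1,681.42.
Month 2: interest $20.18; balance after payment $1,576.60.
Month 3: interest $18.92; balance after payment $1,470.52.

$1,470.52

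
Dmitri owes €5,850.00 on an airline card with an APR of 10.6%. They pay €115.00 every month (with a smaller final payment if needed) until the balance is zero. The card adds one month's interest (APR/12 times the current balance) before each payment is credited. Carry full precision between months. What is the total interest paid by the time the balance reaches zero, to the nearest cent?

€1,952.06

Monthly rate r = 10.6%/12 = 0.883333% = 0.00883333.
Payoff takes n = ⌈−ln(1 − rB₀/P)/ln(1+r)⌉ = ⌈67.843⌉ = 68 payments; the last is €97.06.
Total paid = 67·€115.00 + €97.06 = €7,802.06.
Total interest = total paid − principal = €7,802.06 − €5,850.00 = €1,952.06.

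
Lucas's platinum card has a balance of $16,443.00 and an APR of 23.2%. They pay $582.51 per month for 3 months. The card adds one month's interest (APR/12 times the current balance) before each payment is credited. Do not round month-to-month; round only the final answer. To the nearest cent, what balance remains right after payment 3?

Monthly rate r = 23.2%/12 = 1.93333% = 0.0193333.
Each month: B ← B·(1+r) − $582.51.
Month 1: interest $317.90; balance after payment $16,178.39.
Month 2: interest $312.78; balance after payment $15,908.66.
Month 3: interest $307.57; balance after payment $15,633.72.

$15,633.72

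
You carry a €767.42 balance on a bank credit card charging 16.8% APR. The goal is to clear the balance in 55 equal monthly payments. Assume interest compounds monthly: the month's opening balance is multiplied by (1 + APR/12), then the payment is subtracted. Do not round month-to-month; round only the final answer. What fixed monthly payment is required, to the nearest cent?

€20.10

Monthly rate r = 16.8%/12 = 1.4% = 0.014.
Level-payment amortization: P = B₀·r / (1 − (1+r)^(−n)) = 767.42·0.014 / (1 − 1.014^(−55)).
Denominator 1 − (1+r)^(−55) = 0.534507728.
P = 10.7439 / 0.534507728 ≈ 20.10.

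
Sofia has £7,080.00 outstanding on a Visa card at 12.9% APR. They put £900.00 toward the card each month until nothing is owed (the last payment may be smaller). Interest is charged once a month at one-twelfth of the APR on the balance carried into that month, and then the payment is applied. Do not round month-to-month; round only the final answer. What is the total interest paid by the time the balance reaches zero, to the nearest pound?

£358

Monthly rate r = 12.9%/12 = 1.075% = 0.01075.
Payoff takes n = ⌈−ln(1 − rB₀/P)/ln(1+r)⌉ = ⌈8.263⌉ = 9 payments; the last is £238.02.
Total paid = 8·£900.00 + £238.02 = £7,438.02.
Total interest = total paid − principal = £7,438.02 − £7,080.00 = £358.02.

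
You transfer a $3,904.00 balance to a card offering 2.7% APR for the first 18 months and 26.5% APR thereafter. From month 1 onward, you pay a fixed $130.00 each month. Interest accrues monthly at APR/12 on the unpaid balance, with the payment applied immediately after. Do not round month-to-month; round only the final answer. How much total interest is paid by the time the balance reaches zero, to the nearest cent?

$435.95

Promo months 1–18 at r₀ = 2.7%/12 = 0.00225; months 19+ at r₁ = 26.5%/12 = 0.0220833.
After month 18: iterate B ← B·(1+r₀) − $130.00 for 18 months → $1,679.88.
Then at r₁ with $130.00/mo: n₂ = −ln(1 − r₁·B/P)/ln(1+r₁) ≈ 15.38 → 16 more payments.
Total paid = 33·$130.00 + $49.95 = $4,339.95; interest = $4,339.95 − $3,904.00 = $435.95.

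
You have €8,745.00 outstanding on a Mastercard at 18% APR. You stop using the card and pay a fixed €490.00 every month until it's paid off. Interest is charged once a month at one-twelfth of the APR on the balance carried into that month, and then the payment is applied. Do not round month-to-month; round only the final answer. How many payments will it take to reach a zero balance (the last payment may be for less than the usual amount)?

21 payments

Monthly rate r = 18%/12 = 1.5% = 0.015.
Recurrence: B ← B·(1+r) − €490.00.
Month 1: interest €131.17; balance after payment €8,386.17.
Month 2: interest €125.79; balance after payment €8,021.97.
Closed form: n = −ln(1 − rB₀/P)/ln(1+r) = −ln(0.7323)/ln(1.015) ≈ 20.927, so the balance reaches zero during payment 21.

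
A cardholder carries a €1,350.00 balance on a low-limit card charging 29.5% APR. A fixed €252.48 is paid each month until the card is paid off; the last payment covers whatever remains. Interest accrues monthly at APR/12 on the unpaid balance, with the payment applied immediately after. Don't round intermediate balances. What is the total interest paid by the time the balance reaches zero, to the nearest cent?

€115.56

Monthly rate r = 29.5%/12 = 2.45833% = 0.0245833.
Payoff takes n = ⌈−ln(1 − rB₀/P)/ln(1+r)⌉ = ⌈5.803⌉ = 6 payments; the last is €203.16.
Total paid = 5·€252.48 + €203.16 = €1,465.56.
Total interest = total paid − principal = €1,465.56 − €1,350.00 = €115.56.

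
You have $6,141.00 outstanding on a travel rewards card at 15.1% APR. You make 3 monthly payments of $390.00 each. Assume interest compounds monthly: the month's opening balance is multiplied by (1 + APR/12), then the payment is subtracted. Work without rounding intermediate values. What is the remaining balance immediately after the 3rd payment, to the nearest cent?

$5,190.97

Monthly rate r = 15.1%/12 = 1.25833% = 0.0125833.
Each month: B ← B·(1+r) − $390.00.
Month 1: interest $77.27; balance after payment $5,828.27.
Month 2: interest $73.34; balance after payment $5,511.61.
Month 3: interest $69.35; balance after payment $5,190.97.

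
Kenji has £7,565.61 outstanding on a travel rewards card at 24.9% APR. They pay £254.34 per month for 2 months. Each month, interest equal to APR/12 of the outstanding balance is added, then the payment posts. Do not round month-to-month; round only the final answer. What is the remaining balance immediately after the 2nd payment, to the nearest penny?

Monthly rate r = 24.9%/12 = 2.075% = 0.02075.
Each month: B ← B·(1+r) − £254.34.
Month 1: interest £156.99; balance after payment £7,468.26.
Month 2: interest £154.97; balance after payment £7,368.88.

£7,368.88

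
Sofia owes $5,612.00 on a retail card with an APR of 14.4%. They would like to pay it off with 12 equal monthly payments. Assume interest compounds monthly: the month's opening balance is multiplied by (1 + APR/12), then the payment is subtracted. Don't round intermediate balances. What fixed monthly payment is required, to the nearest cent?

$504.94

Monthly rate r = 14.4%/12 = 1.2% = 0.012.
Level-payment amortization: P = B₀·r / (1 − (1+r)^(−n)) = 5612.00·0.012 / (1 − 1.012^(−12)).
Denominator 1 − (1+r)^(−12) = 0.133369738.
P = 67.344 / 0.133369738 ≈ 504.94.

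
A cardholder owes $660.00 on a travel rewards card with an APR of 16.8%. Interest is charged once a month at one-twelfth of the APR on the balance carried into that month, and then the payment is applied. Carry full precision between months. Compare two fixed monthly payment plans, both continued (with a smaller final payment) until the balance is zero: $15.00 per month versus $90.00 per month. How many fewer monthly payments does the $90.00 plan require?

Monthly rate r = 16.8%/12 = 1.4% = 0.014.
At $15.00/mo: n = ⌈−ln(1 − rB₀/P)/ln(1+r)⌉ = 69 payments (last $12.65); total interest = total paid − $660.00 = $372.65.
At $90.00/mo: 8 payments (last $71.36); total interest $41.36.
Payments saved = 69 − 8 = 61.

61 fewer payments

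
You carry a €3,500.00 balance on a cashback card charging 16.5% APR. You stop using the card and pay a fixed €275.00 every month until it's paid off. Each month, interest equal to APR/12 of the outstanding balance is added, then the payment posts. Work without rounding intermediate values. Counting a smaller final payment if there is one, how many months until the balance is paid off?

15 months

Monthly rate r = 16.5%/12 = 1.375% = 0.01375.
Recurrence: B ← B·(1+r) − €275.00.
Month 1: interest €48.12; balance after payment €3,273.12.
Month 2: interest €45.01; balance after payment €3,043.13.
Closed form: n = −ln(1 − rB₀/P)/ln(1+r) = −ln(0.825)/ln(1.01375) ≈ 14.087, so the balance reaches zero during payment 15.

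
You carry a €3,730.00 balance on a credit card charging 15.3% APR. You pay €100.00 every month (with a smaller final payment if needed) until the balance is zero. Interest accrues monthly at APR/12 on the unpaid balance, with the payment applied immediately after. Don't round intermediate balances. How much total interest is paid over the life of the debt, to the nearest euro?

€1,365

Monthly rate r = 15.3%/12 = 1.275% = 0.01275.
Payoff takes n = ⌈−ln(1 − rB₀/P)/ln(1+r)⌉ = ⌈50.946⌉ = 51 payments; the last is €94.61.
Total paid = 50·€100.00 + €94.61 = €5,094.61.
Total interest = total paid − principal = €5,094.61 − €3,730.00 = €1,364.61.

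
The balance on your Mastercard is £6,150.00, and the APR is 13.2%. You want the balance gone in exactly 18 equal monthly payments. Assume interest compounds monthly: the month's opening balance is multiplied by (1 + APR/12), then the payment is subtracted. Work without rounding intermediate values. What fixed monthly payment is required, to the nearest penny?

£378.48

Monthly rate r = 13.2%/12 = 1.1% = 0.011.
Level-payment amortization: P = B₀·r / (1 − (1+r)^(−n)) = 6150.00·0.011 / (1 − 1.011^(−18)).
Denominator 1 − (1+r)^(−18) = 0.178742782.
P = 67.65 / 0.178742782 ≈ 378.48.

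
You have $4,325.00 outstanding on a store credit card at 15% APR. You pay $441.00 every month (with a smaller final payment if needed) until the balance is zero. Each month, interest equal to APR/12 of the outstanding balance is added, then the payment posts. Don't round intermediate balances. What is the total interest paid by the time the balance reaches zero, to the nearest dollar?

$318

Monthly rate r = 15%/12 = 1.25% = 0.0125.
Payoff takes n = ⌈−ln(1 − rB₀/P)/ln(1+r)⌉ = ⌈10.528⌉ = 11 payments; the last is $233.44.
Total paid = 10·$441.00 + $233.44 = $4,643.44.
Total interest = total paid − principal = $4,643.44 − $4,325.00 = $318.44.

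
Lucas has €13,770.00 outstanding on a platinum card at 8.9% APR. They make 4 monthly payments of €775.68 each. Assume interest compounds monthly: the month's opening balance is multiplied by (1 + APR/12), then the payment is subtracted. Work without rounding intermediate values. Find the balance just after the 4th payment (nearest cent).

€11,045.67

Monthly rate r = 8.9%/12 = 0.741667% = 0.00741667.
Each month: B ← B·(1+r) − €775.68.
Month 1: interest €102.13; balance after payment €13,096.45.
Month 2: interest €97.13; balance after payment €12,417.90.
Month 3: interest €92.10; balance after payment €11,734.32.
Month 4: interest €87.03; balance after payment €11,045.67.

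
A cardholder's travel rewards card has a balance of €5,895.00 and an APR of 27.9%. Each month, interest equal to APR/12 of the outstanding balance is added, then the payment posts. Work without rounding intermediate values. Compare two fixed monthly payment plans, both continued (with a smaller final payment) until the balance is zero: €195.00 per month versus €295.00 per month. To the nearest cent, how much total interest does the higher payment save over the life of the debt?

Monthly rate r = 27.9%/12 = 2.325% = 0.02325.
At €195.00/mo: n = ⌈−ln(1 − rB₀/P)/ln(1+r)⌉ = 53 payments (last €156.56); total interest = total paid − €5,895.00 = €4,401.56.
At €295.00/mo: 28 payments (last €54.27); total interest €2,124.27.
Interest saved = €4,401.56 − €2,124.27 = €2,277.29.

€2,277.29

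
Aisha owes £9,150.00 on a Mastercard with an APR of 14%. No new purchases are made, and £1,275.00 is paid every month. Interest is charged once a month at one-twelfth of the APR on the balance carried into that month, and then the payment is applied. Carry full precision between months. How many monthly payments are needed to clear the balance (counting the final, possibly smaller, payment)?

8 months

Monthly rate r = 14%/12 = 1.16667% = 0.0116667.
Recurrence: B ← B·(1+r) − £1,275.00.
Month 1: interest £106.75; balance after payment £7,981.75.
Month 2: interest £93.12; balance after payment £6,799.87.
Closed form: n = −ln(1 − rB₀/P)/ln(1+r) = −ln(0.91627)/ln(1.01167) ≈ 7.538, so the balance reaches zero during payment 8.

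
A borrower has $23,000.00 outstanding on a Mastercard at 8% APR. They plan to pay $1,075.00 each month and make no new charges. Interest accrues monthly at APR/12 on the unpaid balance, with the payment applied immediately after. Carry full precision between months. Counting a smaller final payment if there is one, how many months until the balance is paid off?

24 payments

Monthly rate r = 8%/12 = 0.666667% = 0.00666667.
Recurrence: B ← B·(1+r) − $1,075.00.
Month 1: interest $153.33; balance after payment $22,078.33.
Month 2: interest $147.19; balance after payment $21,150.52.
Closed form: n = −ln(1 − rB₀/P)/ln(1+r) = −ln(0.85736)/ln(1.00667) ≈ 23.161, so the balance reaches zero during payment 24.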